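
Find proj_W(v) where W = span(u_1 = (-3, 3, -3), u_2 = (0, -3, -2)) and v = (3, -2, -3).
proj_W(v) = (7/19, -58/19, -27/19)

Set up U = [u_1 | ... | u_2] ∈ R^(3×2). The projector onto W = col(U) is P = U (U^T U)^(-1) U^T.
Compute U^T U =
  [27, -3]
  [-3, 13],
and U^T v = (-6, 12).
Solve U^T U · c = U^T v for the coefficients: c = (-7/57, 17/19). The projection is proj_W(v) = U c.
Check: (v - proj_W(v)) · u_1 = 0  (should be 0).
Check: (v - proj_W(v)) · u_2 = 0  (should be 0).
Result: proj_W(v) = (7/19, -58/19, -27/19).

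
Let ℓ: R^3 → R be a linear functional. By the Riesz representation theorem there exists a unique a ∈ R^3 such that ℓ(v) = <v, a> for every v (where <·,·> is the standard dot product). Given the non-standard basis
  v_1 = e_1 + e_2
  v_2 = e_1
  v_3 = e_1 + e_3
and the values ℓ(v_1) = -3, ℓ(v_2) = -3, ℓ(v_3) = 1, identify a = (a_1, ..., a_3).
a = (-3, 0, 4)

Write a = (a_1, ..., a_3) in the standard basis. For each basis vector v_i, ℓ(v_i) = <v_i, a> is a linear equation in the a_j's. Collect the n equations into a matrix system V a = ℓ, where row i of V is v_i (expressed in the standard basis). Since V is invertible (lower-triangular with 1s on the diagonal, up to permutation), solve by back-substitution:
  V =
[[1, 1, 0],
 [1, 0, 0],
 [1, 0, 1]]
  V a = (-3, -3, 1)
Solving gives a = (-3, 0, 4).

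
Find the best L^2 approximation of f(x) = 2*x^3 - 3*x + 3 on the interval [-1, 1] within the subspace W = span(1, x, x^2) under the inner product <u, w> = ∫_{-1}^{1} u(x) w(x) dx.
g(x) = 3 - 9*x/5

The best approximation g ∈ W is the orthogonal projection of f onto W. Writing g = a_0 + a_1 x + a_2 x^2, the coefficients solve the normal equations G · a = b where
  G_{ij} = <φ_i, φ_j> and b_i = <f, φ_i>, with φ_0 = 1, φ_1 = x, φ_2 = x^2.
G =
  [2, 0, 2/3]
  [0, 2/3, 0]
  [2/3, 0, 2/5],
b = (6, -6/5, 2).
Solving gives a_0 = 3, a_1 = -9/5, a_2 = 0, so
  g(x) = 3 - 9*x/5.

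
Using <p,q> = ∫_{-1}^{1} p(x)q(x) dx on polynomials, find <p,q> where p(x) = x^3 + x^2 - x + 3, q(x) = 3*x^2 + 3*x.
<p,q> = 32/5

Expand the product: p(x)·q(x) = 3*x^5 + 6*x^4 + 6*x^2 + 9*x.
∫_{-1}^{1} of each monomial x^k gives [2/(k+1) if k even, 0 if k odd]. Integrating term-by-term (or equivalently evaluating the antiderivative F(x) = x^6/2 + 6*x^5/5 + 2*x^3 + 9*x^2/2 at the endpoints):
  F(1) − F(−1) = 41/5 − (9/5) = 32/5.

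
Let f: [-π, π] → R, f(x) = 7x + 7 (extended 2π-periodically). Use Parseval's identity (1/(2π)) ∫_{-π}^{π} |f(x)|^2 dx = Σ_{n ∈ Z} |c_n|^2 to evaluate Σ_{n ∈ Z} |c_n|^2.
Σ |c_n|^2 = 49π^2/3 + 49

Expand and integrate term by term over [-π, π]:
  ∫ (7x)^2 dx = 49·(2π^3/3); ∫ 2·7·(7)·x dx = 0 (odd integrand); ∫ 7^2 dx = 49·2π.
So (1/(2π)) ∫_{-π}^{π} (7x + 7)^2 dx = 49π^2/3 + 49 = 49π^2/3 + 49.
Parseval ⇒ Σ |c_n|^2 = 49π^2/3 + 49.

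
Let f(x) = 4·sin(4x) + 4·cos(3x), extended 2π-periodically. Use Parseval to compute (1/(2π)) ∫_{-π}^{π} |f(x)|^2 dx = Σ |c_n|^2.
Σ |c_n|^2 = 16

Expand |f|^2 and use orthogonality of {sin(nx), cos(mx)} on [-π, π]:
  ∫_{-π}^{π} sin(nx)^2 dx = π, ∫ cos(mx)^2 dx = π, and cross terms integrate to 0.
So ∫_{-π}^{π} f(x)^2 dx = 4^2 · π + 4^2 · π = (16 + 16)π.
Divide by 2π: (16 + 16)/2 = 16.
By Parseval, this equals Σ |c_n|^2.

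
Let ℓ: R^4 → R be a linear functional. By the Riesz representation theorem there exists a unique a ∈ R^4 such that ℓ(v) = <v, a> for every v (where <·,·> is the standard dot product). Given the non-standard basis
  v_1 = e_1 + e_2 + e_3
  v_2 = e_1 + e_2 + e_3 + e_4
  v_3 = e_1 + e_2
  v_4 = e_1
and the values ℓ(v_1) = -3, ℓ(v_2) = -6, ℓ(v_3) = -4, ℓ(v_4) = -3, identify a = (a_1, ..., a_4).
a = (-3, -1, 1, -3)

Write a = (a_1, ..., a_4) in the standard basis. For each basis vector v_i, ℓ(v_i) = <v_i, a> is a linear equation in the a_j's. Collect the n equations into a matrix system V a = ℓ, where row i of V is v_i (expressed in the standard basis). Since V is invertible (lower-triangular with 1s on the diagonal, up to permutation), solve by back-substitution:
  V =
[[1, 1, 1, 0],
 [1, 1, 1, 1],
 [1, 1, 0, 0],
 [1, 0, 0, 0]]
  V a = (-3, -6, -4, -3)
Solving gives a = (-3, -1, 1, -3).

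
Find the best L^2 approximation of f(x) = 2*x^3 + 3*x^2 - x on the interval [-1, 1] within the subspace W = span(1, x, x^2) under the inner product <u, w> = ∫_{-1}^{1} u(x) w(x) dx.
g(x) = 3*x^2 + x/5

The best approximation g ∈ W is the orthogonal projection of f onto W. Writing g = a_0 + a_1 x + a_2 x^2, the coefficients solve the normal equations G · a = b where
  G_{ij} = <φ_i, φ_j> and b_i = <f, φ_i>, with φ_0 = 1, φ_1 = x, φ_2 = x^2.
G =
  [2, 0, 2/3]
  [0, 2/3, 0]
  [2/3, 0, 2/5],
b = (2, 2/15, 6/5).
Solving gives a_0 = 0, a_1 = 1/5, a_2 = 3, so
  g(x) = 3*x^2 + x/5.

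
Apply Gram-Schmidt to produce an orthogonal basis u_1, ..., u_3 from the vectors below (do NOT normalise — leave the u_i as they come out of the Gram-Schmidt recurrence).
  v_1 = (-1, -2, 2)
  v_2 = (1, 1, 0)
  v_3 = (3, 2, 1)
Orthogonal basis:
  u_1 = (-1, -2, 2)
  u_2 = (2/3, 1/3, 2/3)
  u_3 = (2/9, -2/9, -1/9)

Apply the Gram-Schmidt recurrence
  u_1 = v_1
  u_i = v_i − Σ_{j<i} ((v_i · u_j) / (u_j · u_j)) · u_j.

Step by step this gives:
  u_1 = (-1, -2, 2)
  u_2 = (2/3, 1/3, 2/3)
  u_3 = (2/9, -2/9, -1/9)

Orthogonality check:
  u_2 · u_1 = 0 (should be 0)
  u_3 · u_1 = 0 (should be 0)
  u_3 · u_2 = 0 (should be 0)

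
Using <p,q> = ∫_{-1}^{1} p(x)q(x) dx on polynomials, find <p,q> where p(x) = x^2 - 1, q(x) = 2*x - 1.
<p,q> = 4/3

Expand the product: p(x)·q(x) = 2*x^3 - x^2 - 2*x + 1.
∫_{-1}^{1} of each monomial x^k gives [2/(k+1) if k even, 0 if k odd]. Integrating term-by-term (or equivalently evaluating the antiderivative F(x) = x^4/2 - x^3/3 - x^2 + x at the endpoints):
  F(1) − F(−1) = 1/6 − (-7/6) = 4/3.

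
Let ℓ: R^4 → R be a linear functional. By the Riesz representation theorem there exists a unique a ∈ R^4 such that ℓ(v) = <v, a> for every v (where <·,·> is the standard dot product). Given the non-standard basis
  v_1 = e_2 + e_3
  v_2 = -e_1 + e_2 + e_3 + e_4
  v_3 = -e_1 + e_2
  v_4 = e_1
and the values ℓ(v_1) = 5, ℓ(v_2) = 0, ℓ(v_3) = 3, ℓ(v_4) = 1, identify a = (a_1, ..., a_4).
a = (1, 4, 1, -4)

Write a = (a_1, ..., a_4) in the standard basis. For each basis vector v_i, ℓ(v_i) = <v_i, a> is a linear equation in the a_j's. Collect the n equations into a matrix system V a = ℓ, where row i of V is v_i (expressed in the standard basis). Since V is invertible (lower-triangular with 1s on the diagonal, up to permutation), solve by back-substitution:
  V =
[[0, 1, 1, 0],
 [-1, 1, 1, 1],
 [-1, 1, 0, 0],
 [1, 0, 0, 0]]
  V a = (5, 0, 3, 1)
Solving gives a = (1, 4, 1, -4).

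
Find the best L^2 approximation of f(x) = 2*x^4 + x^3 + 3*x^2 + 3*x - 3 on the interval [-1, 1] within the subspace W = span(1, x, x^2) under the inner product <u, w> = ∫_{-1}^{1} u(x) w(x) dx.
g(x) = 33*x^2/7 + 18*x/5 - 111/35

The best approximation g ∈ W is the orthogonal projection of f onto W. Writing g = a_0 + a_1 x + a_2 x^2, the coefficients solve the normal equations G · a = b where
  G_{ij} = <φ_i, φ_j> and b_i = <f, φ_i>, with φ_0 = 1, φ_1 = x, φ_2 = x^2.
G =
  [2, 0, 2/3]
  [0, 2/3, 0]
  [2/3, 0, 2/5],
b = (-16/5, 12/5, -8/35).
Solving gives a_0 = -111/35, a_1 = 18/5, a_2 = 33/7, so
  g(x) = 33*x^2/7 + 18*x/5 - 111/35.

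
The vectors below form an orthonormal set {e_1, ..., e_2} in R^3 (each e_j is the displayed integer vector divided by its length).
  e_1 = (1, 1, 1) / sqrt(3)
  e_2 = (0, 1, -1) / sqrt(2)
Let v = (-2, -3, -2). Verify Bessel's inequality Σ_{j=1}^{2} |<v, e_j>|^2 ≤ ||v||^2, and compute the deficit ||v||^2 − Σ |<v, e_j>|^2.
Σ |<v, e_j>|^2 = 101/6; ||v||^2 = 17; deficit = 1/6

Write each e_j = u_j / sqrt(<u_j, u_j>) where u_j is the displayed integer vector. Then <v, e_j> = <v, u_j> / sqrt(<u_j, u_j>), so |<v, e_j>|^2 = <v, u_j>^2 / <u_j, u_j>.
Coefficients: <v, e_1> = -7/sqrt(3), <v, e_2> = -1/sqrt(2).
Square and sum: Σ |<v, e_j>|^2 = 101/6.
Compute ||v||^2 = v·v = 17.
Deficit = 17 − 101/6 = 1/6 ≥ 0, confirming Bessel's inequality. (The deficit equals ||v − Σ <v,e_j> e_j||^2, the squared distance from v to span{e_j}.)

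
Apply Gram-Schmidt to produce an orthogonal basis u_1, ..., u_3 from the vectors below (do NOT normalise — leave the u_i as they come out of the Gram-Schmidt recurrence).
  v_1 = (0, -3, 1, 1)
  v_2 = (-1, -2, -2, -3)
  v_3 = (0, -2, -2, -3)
Orthogonal basis:
  u_1 = (0, -3, 1, 1)
  u_2 = (-1, -19/11, -23/11, -34/11)
  u_3 = (186/197, -19/197, -23/197, -34/197)

Apply the Gram-Schmidt recurrence
  u_1 = v_1
  u_i = v_i − Σ_{j<i} ((v_i · u_j) / (u_j · u_j)) · u_j.

Step by step this gives:
  u_1 = (0, -3, 1, 1)
  u_2 = (-1, -19/11, -23/11, -34/11)
  u_3 = (186/197, -19/197, -23/197, -34/197)

Orthogonality check:
  u_2 · u_1 = 0 (should be 0)
  u_3 · u_1 = 0 (should be 0)
  u_3 · u_2 = 0 (should be 0)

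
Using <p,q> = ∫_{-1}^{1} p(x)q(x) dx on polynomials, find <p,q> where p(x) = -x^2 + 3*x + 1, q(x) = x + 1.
<p,q> = 10/3

Expand the product: p(x)·q(x) = -x^3 + 2*x^2 + 4*x + 1.
∫_{-1}^{1} of each monomial x^k gives [2/(k+1) if k even, 0 if k odd]. Integrating term-by-term (or equivalently evaluating the antiderivative F(x) = -x^4/4 + 2*x^3/3 + 2*x^2 + x at the endpoints):
  F(1) − F(−1) = 41/12 − (1/12) = 10/3.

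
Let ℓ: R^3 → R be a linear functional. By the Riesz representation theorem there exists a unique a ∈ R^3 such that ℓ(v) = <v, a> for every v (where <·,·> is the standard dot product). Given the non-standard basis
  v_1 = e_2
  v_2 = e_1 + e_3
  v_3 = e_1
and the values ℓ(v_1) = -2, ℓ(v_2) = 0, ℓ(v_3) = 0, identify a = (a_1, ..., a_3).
a = (0, -2, 0)

Write a = (a_1, ..., a_3) in the standard basis. For each basis vector v_i, ℓ(v_i) = <v_i, a> is a linear equation in the a_j's. Collect the n equations into a matrix system V a = ℓ, where row i of V is v_i (expressed in the standard basis). Since V is invertible (lower-triangular with 1s on the diagonal, up to permutation), solve by back-substitution:
  V =
[[0, 1, 0],
 [1, 0, 1],
 [1, 0, 0]]
  V a = (-2, 0, 0)
Solving gives a = (0, -2, 0).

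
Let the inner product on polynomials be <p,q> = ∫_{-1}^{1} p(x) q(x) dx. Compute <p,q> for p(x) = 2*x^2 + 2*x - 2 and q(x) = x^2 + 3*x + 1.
<p,q> = 4/5

Expand the product: p(x)·q(x) = 2*x^4 + 8*x^3 + 6*x^2 - 4*x - 2.
∫_{-1}^{1} of each monomial x^k gives [2/(k+1) if k even, 0 if k odd]. Integrating term-by-term (or equivalently evaluating the antiderivative F(x) = 2*x^5/5 + 2*x^4 + 2*x^3 - 2*x^2 - 2*x at the endpoints):
  F(1) − F(−1) = 2/5 − (-2/5) = 4/5.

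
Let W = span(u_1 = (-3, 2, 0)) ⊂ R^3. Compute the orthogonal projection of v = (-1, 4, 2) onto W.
proj_W(v) = (-33/13, 22/13, 0)

Set up U = [u_1 | ... | u_1] ∈ R^(3×1). The projector onto W = col(U) is P = U (U^T U)^(-1) U^T.
Compute U^T U =
  [13],
and U^T v = (11).
Solve U^T U · c = U^T v for the coefficients: c = (11/13). The projection is proj_W(v) = U c.
Check: (v - proj_W(v)) · u_1 = 0  (should be 0).
Result: proj_W(v) = (-33/13, 22/13, 0).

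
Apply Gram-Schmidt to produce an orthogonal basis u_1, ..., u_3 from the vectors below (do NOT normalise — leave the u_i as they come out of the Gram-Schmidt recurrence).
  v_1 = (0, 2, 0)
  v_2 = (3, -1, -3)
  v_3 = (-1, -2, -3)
Orthogonal basis:
  u_1 = (0, 2, 0)
  u_2 = (3, 0, -3)
  u_3 = (-2, 0, -2)

Apply the Gram-Schmidt recurrence
  u_1 = v_1
  u_i = v_i − Σ_{j<i} ((v_i · u_j) / (u_j · u_j)) · u_j.

Step by step this gives:
  u_1 = (0, 2, 0)
  u_2 = (3, 0, -3)
  u_3 = (-2, 0, -2)

Orthogonality check:
  u_2 · u_1 = 0 (should be 0)
  u_3 · u_1 = 0 (should be 0)
  u_3 · u_2 = 0 (should be 0)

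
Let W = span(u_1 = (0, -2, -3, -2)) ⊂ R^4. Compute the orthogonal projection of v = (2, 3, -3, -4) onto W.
proj_W(v) = (0, -22/17, -33/17, -22/17)

Set up U = [u_1 | ... | u_1] ∈ R^(4×1). The projector onto W = col(U) is P = U (U^T U)^(-1) U^T.
Compute U^T U =
  [17],
and U^T v = (11).
Solve U^T U · c = U^T v for the coefficients: c = (11/17). The projection is proj_W(v) = U c.
Check: (v - proj_W(v)) · u_1 = 0  (should be 0).
Result: proj_W(v) = (0, -22/17, -33/17, -22/17).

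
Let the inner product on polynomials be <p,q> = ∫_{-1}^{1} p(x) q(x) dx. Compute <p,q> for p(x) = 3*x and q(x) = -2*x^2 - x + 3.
<p,q> = -2

Expand the product: p(x)·q(x) = -6*x^3 - 3*x^2 + 9*x.
∫_{-1}^{1} of each monomial x^k gives [2/(k+1) if k even, 0 if k odd]. Integrating term-by-term (or equivalently evaluating the antiderivative F(x) = -3*x^4/2 - x^3 + 9*x^2/2 at the endpoints):
  F(1) − F(−1) = 2 − (4) = -2.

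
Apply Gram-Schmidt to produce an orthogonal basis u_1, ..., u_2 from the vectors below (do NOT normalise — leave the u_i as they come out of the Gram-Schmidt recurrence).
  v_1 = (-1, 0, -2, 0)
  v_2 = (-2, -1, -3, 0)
Orthogonal basis:
  u_1 = (-1, 0, -2, 0)
  u_2 = (-2/5, -1, 1/5, 0)

Apply the Gram-Schmidt recurrence
  u_1 = v_1
  u_i = v_i − Σ_{j<i} ((v_i · u_j) / (u_j · u_j)) · u_j.

Step by step this gives:
  u_1 = (-1, 0, -2, 0)
  u_2 = (-2/5, -1, 1/5, 0)

Orthogonality check:
  u_2 · u_1 = 0 (should be 0)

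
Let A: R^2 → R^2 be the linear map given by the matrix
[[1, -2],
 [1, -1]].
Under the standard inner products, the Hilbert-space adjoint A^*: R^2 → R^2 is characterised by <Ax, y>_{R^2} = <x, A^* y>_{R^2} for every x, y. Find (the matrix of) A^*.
A^* = A^T =
[[1, 1],
 [-2, -1]]

For real matrices with standard dot products, the defining identity <Ax, y> = <x, A^* y> gives (Ax)^T y = x^T (A^*) y, i.e. x^T A^T y = x^T (A^*) y. Since this holds for all x, y, we must have A^* = A^T. Therefore
A^* =
[[1, 1],
 [-2, -1]].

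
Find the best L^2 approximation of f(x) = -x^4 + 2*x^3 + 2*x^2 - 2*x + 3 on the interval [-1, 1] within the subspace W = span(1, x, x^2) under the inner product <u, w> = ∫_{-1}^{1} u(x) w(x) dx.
g(x) = 8*x^2/7 - 4*x/5 + 108/35

The best approximation g ∈ W is the orthogonal projection of f onto W. Writing g = a_0 + a_1 x + a_2 x^2, the coefficients solve the normal equations G · a = b where
  G_{ij} = <φ_i, φ_j> and b_i = <f, φ_i>, with φ_0 = 1, φ_1 = x, φ_2 = x^2.
G =
  [2, 0, 2/3]
  [0, 2/3, 0]
  [2/3, 0, 2/5],
b = (104/15, -8/15, 88/35).
Solving gives a_0 = 108/35, a_1 = -4/5, a_2 = 8/7, so
  g(x) = 8*x^2/7 - 4*x/5 + 108/35.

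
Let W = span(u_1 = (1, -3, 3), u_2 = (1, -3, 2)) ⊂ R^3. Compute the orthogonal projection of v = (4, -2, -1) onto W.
proj_W(v) = (1, -3, -1)

Set up U = [u_1 | ... | u_2] ∈ R^(3×2). The projector onto W = col(U) is P = U (U^T U)^(-1) U^T.
Compute U^T U =
  [19, 16]
  [16, 14],
and U^T v = (7, 8).
Solve U^T U · c = U^T v for the coefficients: c = (-3, 4). The projection is proj_W(v) = U c.
Check: (v - proj_W(v)) · u_1 = 0  (should be 0).
Check: (v - proj_W(v)) · u_2 = 0  (should be 0).
Result: proj_W(v) = (1, -3, -1).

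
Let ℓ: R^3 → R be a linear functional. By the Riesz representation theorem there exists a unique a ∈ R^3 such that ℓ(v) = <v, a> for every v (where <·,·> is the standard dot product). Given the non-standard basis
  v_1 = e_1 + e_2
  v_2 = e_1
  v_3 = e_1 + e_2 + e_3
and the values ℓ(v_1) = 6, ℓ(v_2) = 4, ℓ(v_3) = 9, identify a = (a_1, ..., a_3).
a = (4, 2, 3)

Write a = (a_1, ..., a_3) in the standard basis. For each basis vector v_i, ℓ(v_i) = <v_i, a> is a linear equation in the a_j's. Collect the n equations into a matrix system V a = ℓ, where row i of V is v_i (expressed in the standard basis). Since V is invertible (lower-triangular with 1s on the diagonal, up to permutation), solve by back-substitution:
  V =
[[1, 1, 0],
 [1, 0, 0],
 [1, 1, 1]]
  V a = (6, 4, 9)
Solving gives a = (4, 2, 3).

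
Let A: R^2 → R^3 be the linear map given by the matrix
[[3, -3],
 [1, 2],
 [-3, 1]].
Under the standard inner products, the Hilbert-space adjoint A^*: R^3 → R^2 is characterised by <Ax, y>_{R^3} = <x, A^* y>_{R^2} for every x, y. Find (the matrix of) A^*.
A^* = A^T =
[[3, 1, -3],
 [-3, 2, 1]]

For real matrices with standard dot products, the defining identity <Ax, y> = <x, A^* y> gives (Ax)^T y = x^T (A^*) y, i.e. x^T A^T y = x^T (A^*) y. Since this holds for all x, y, we must have A^* = A^T. Therefore
A^* =
[[3, 1, -3],
 [-3, 2, 1]].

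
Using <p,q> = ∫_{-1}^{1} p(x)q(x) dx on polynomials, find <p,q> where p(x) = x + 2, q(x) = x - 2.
<p,q> = -22/3

Expand the product: p(x)·q(x) = x^2 - 4.
∫_{-1}^{1} of each monomial x^k gives [2/(k+1) if k even, 0 if k odd]. Integrating term-by-term (or equivalently evaluating the antiderivative F(x) = x^3/3 - 4*x at the endpoints):
  F(1) − F(−1) = -11/3 − (11/3) = -22/3.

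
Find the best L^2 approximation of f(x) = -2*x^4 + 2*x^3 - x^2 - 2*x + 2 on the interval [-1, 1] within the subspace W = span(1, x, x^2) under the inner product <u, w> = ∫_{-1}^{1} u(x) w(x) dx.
g(x) = -19*x^2/7 - 4*x/5 + 76/35

The best approximation g ∈ W is the orthogonal projection of f onto W. Writing g = a_0 + a_1 x + a_2 x^2, the coefficients solve the normal equations G · a = b where
  G_{ij} = <φ_i, φ_j> and b_i = <f, φ_i>, with φ_0 = 1, φ_1 = x, φ_2 = x^2.
G =
  [2, 0, 2/3]
  [0, 2/3, 0]
  [2/3, 0, 2/5],
b = (38/15, -8/15, 38/105).
Solving gives a_0 = 76/35, a_1 = -4/5, a_2 = -19/7, so
  g(x) = -19*x^2/7 - 4*x/5 + 76/35.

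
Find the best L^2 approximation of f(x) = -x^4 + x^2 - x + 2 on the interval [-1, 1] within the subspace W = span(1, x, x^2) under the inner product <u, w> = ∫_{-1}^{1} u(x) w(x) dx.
g(x) = x^2/7 - x + 73/35

The best approximation g ∈ W is the orthogonal projection of f onto W. Writing g = a_0 + a_1 x + a_2 x^2, the coefficients solve the normal equations G · a = b where
  G_{ij} = <φ_i, φ_j> and b_i = <f, φ_i>, with φ_0 = 1, φ_1 = x, φ_2 = x^2.
G =
  [2, 0, 2/3]
  [0, 2/3, 0]
  [2/3, 0, 2/5],
b = (64/15, -2/3, 152/105).
Solving gives a_0 = 73/35, a_1 = -1, a_2 = 1/7, so
  g(x) = x^2/7 - x + 73/35.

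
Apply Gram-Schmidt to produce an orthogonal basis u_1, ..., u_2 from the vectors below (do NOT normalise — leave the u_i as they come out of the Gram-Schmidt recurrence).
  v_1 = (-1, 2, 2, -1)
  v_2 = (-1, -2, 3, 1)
Orthogonal basis:
  u_1 = (-1, 2, 2, -1)
  u_2 = (-4/5, -12/5, 13/5, 6/5)

Apply the Gram-Schmidt recurrence
  u_1 = v_1
  u_i = v_i − Σ_{j<i} ((v_i · u_j) / (u_j · u_j)) · u_j.

Step by step this gives:
  u_1 = (-1, 2, 2, -1)
  u_2 = (-4/5, -12/5, 13/5, 6/5)

Orthogonality check:
  u_2 · u_1 = 0 (should be 0)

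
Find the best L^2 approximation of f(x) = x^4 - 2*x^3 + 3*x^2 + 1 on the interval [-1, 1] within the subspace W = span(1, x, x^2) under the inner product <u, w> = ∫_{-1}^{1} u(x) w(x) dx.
g(x) = 27*x^2/7 - 6*x/5 + 32/35

The best approximation g ∈ W is the orthogonal projection of f onto W. Writing g = a_0 + a_1 x + a_2 x^2, the coefficients solve the normal equations G · a = b where
  G_{ij} = <φ_i, φ_j> and b_i = <f, φ_i>, with φ_0 = 1, φ_1 = x, φ_2 = x^2.
G =
  [2, 0, 2/3]
  [0, 2/3, 0]
  [2/3, 0, 2/5],
b = (22/5, -4/5, 226/105).
Solving gives a_0 = 32/35, a_1 = -6/5, a_2 = 27/7, so
  g(x) = 27*x^2/7 - 6*x/5 + 32/35.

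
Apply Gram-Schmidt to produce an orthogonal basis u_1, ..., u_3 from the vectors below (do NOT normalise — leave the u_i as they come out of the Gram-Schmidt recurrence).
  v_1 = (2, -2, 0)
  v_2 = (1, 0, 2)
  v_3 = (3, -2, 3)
Orthogonal basis:
  u_1 = (2, -2, 0)
  u_2 = (1/2, 1/2, 2)
  u_3 = (-2/9, -2/9, 1/9)

Apply the Gram-Schmidt recurrence
  u_1 = v_1
  u_i = v_i − Σ_{j<i} ((v_i · u_j) / (u_j · u_j)) · u_j.

Step by step this gives:
  u_1 = (2, -2, 0)
  u_2 = (1/2, 1/2, 2)
  u_3 = (-2/9, -2/9, 1/9)

Orthogonality check:
  u_2 · u_1 = 0 (should be 0)
  u_3 · u_1 = 0 (should be 0)
  u_3 · u_2 = 0 (should be 0)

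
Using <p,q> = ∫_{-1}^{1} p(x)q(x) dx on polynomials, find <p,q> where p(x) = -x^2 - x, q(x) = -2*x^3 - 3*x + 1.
<p,q> = 32/15

Expand the product: p(x)·q(x) = 2*x^5 + 2*x^4 + 3*x^3 + 2*x^2 - x.
∫_{-1}^{1} of each monomial x^k gives [2/(k+1) if k even, 0 if k odd]. Integrating term-by-term (or equivalently evaluating the antiderivative F(x) = x^6/3 + 2*x^5/5 + 3*x^4/4 + 2*x^3/3 - x^2/2 at the endpoints):
  F(1) − F(−1) = 33/20 − (-29/60) = 32/15.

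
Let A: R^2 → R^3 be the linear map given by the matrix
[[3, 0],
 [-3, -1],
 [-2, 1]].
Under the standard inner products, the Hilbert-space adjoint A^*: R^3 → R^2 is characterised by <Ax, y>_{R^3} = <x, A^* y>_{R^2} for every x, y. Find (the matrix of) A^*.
A^* = A^T =
[[3, -3, -2],
 [0, -1, 1]]

For real matrices with standard dot products, the defining identity <Ax, y> = <x, A^* y> gives (Ax)^T y = x^T (A^*) y, i.e. x^T A^T y = x^T (A^*) y. Since this holds for all x, y, we must have A^* = A^T. Therefore
A^* =
[[3, -3, -2],
 [0, -1, 1]].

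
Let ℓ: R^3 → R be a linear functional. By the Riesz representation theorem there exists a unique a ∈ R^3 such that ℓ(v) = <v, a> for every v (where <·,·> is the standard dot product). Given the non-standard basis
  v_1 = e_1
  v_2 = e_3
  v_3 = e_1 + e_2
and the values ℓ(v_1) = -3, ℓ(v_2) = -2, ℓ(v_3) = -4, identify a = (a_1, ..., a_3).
a = (-3, -1, -2)

Write a = (a_1, ..., a_3) in the standard basis. For each basis vector v_i, ℓ(v_i) = <v_i, a> is a linear equation in the a_j's. Collect the n equations into a matrix system V a = ℓ, where row i of V is v_i (expressed in the standard basis). Since V is invertible (lower-triangular with 1s on the diagonal, up to permutation), solve by back-substitution:
  V =
[[1, 0, 0],
 [0, 0, 1],
 [1, 1, 0]]
  V a = (-3, -2, -4)
Solving gives a = (-3, -1, -2).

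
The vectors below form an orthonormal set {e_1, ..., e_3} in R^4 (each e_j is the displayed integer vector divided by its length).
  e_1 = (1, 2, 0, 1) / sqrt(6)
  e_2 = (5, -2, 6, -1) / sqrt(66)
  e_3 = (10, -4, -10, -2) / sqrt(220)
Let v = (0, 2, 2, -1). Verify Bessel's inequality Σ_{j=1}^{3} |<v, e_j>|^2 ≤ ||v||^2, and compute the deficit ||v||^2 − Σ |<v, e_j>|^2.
Σ |<v, e_j>|^2 = 29/5; ||v||^2 = 9; deficit = 16/5

Write each e_j = u_j / sqrt(<u_j, u_j>) where u_j is the displayed integer vector. Then <v, e_j> = <v, u_j> / sqrt(<u_j, u_j>), so |<v, e_j>|^2 = <v, u_j>^2 / <u_j, u_j>.
Coefficients: <v, e_1> = 3/sqrt(6), <v, e_2> = 9/sqrt(66), <v, e_3> = -26/sqrt(220).
Square and sum: Σ |<v, e_j>|^2 = 29/5.
Compute ||v||^2 = v·v = 9.
Deficit = 9 − 29/5 = 16/5 ≥ 0, confirming Bessel's inequality. (The deficit equals ||v − Σ <v,e_j> e_j||^2, the squared distance from v to span{e_j}.)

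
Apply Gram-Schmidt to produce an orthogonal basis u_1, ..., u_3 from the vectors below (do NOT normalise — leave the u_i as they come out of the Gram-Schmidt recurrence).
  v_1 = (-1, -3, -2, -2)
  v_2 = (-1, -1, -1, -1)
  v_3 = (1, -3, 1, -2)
Orthogonal basis:
  u_1 = (-1, -3, -2, -2)
  u_2 = (-5/9, 1/3, -1/9, -1/9)
  u_3 = (-1/4, -1/4, 7/4, -5/4)

Apply the Gram-Schmidt recurrence
  u_1 = v_1
  u_i = v_i − Σ_{j<i} ((v_i · u_j) / (u_j · u_j)) · u_j.

Step by step this gives:
  u_1 = (-1, -3, -2, -2)
  u_2 = (-5/9, 1/3, -1/9, -1/9)
  u_3 = (-1/4, -1/4, 7/4, -5/4)

Orthogonality check:
  u_2 · u_1 = 0 (should be 0)
  u_3 · u_1 = 0 (should be 0)
  u_3 · u_2 = 0 (should be 0)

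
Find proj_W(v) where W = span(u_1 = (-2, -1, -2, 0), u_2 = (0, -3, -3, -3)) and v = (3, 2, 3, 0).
proj_W(v) = (3, 5/3, 19/6, 1/6)

Set up U = [u_1 | ... | u_2] ∈ R^(4×2). The projector onto W = col(U) is P = U (U^T U)^(-1) U^T.
Compute U^T U =
  [9, 9]
  [9, 27],
and U^T v = (-14, -15).
Solve U^T U · c = U^T v for the coefficients: c = (-3/2, -1/18). The projection is proj_W(v) = U c.
Check: (v - proj_W(v)) · u_1 = 0  (should be 0).
Check: (v - proj_W(v)) · u_2 = 0  (should be 0).
Result: proj_W(v) = (3, 5/3, 19/6, 1/6).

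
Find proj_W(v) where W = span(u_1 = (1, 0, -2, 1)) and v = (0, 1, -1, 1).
proj_W(v) = (1/2, 0, -1, 1/2)

Set up U = [u_1 | ... | u_1] ∈ R^(4×1). The projector onto W = col(U) is P = U (U^T U)^(-1) U^T.
Compute U^T U =
  [6],
and U^T v = (3).
Solve U^T U · c = U^T v for the coefficients: c = (1/2). The projection is proj_W(v) = U c.
Check: (v - proj_W(v)) · u_1 = 0  (should be 0).
Result: proj_W(v) = (1/2, 0, -1, 1/2).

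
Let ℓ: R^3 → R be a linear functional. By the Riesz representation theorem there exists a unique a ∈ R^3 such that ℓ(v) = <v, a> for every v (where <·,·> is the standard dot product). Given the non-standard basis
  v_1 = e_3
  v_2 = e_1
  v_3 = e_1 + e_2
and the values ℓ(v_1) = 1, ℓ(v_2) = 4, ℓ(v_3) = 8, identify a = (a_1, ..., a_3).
a = (4, 4, 1)

Write a = (a_1, ..., a_3) in the standard basis. For each basis vector v_i, ℓ(v_i) = <v_i, a> is a linear equation in the a_j's. Collect the n equations into a matrix system V a = ℓ, where row i of V is v_i (expressed in the standard basis). Since V is invertible (lower-triangular with 1s on the diagonal, up to permutation), solve by back-substitution:
  V =
[[0, 0, 1],
 [1, 0, 0],
 [1, 1, 0]]
  V a = (1, 4, 8)
Solving gives a = (4, 4, 1).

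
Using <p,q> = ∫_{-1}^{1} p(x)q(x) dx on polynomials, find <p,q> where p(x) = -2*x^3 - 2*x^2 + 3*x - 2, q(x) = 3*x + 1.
<p,q> = -26/15

Expand the product: p(x)·q(x) = -6*x^4 - 8*x^3 + 7*x^2 - 3*x - 2.
∫_{-1}^{1} of each monomial x^k gives [2/(k+1) if k even, 0 if k odd]. Integrating term-by-term (or equivalently evaluating the antiderivative F(x) = -6*x^5/5 - 2*x^4 + 7*x^3/3 - 3*x^2/2 - 2*x at the endpoints):
  F(1) − F(−1) = -131/30 − (-79/30) = -26/15.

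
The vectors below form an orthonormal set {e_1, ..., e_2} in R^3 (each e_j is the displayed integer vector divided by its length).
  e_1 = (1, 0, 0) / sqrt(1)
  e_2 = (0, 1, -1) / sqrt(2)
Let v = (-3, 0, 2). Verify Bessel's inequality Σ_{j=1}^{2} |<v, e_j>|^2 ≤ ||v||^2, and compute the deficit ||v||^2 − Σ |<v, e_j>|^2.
Σ |<v, e_j>|^2 = 11; ||v||^2 = 13; deficit = 2

Write each e_j = u_j / sqrt(<u_j, u_j>) where u_j is the displayed integer vector. Then <v, e_j> = <v, u_j> / sqrt(<u_j, u_j>), so |<v, e_j>|^2 = <v, u_j>^2 / <u_j, u_j>.
Coefficients: <v, e_1> = -3/sqrt(1), <v, e_2> = -2/sqrt(2).
Square and sum: Σ |<v, e_j>|^2 = 11.
Compute ||v||^2 = v·v = 13.
Deficit = 13 − 11 = 2 ≥ 0, confirming Bessel's inequality. (The deficit equals ||v − Σ <v,e_j> e_j||^2, the squared distance from v to span{e_j}.)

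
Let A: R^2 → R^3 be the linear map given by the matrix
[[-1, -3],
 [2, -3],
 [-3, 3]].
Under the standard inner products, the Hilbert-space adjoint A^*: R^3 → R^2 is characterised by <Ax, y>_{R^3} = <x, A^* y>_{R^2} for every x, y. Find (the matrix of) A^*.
A^* = A^T =
[[-1, 2, -3],
 [-3, -3, 3]]

For real matrices with standard dot products, the defining identity <Ax, y> = <x, A^* y> gives (Ax)^T y = x^T (A^*) y, i.e. x^T A^T y = x^T (A^*) y. Since this holds for all x, y, we must have A^* = A^T. Therefore
A^* =
[[-1, 2, -3],
 [-3, -3, 3]].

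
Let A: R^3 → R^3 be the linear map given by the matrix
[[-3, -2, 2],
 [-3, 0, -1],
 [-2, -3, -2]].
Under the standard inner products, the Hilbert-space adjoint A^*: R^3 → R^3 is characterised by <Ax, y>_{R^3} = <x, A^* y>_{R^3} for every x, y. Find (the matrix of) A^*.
A^* = A^T =
[[-3, -3, -2],
 [-2, 0, -3],
 [2, -1, -2]]

For real matrices with standard dot products, the defining identity <Ax, y> = <x, A^* y> gives (Ax)^T y = x^T (A^*) y, i.e. x^T A^T y = x^T (A^*) y. Since this holds for all x, y, we must have A^* = A^T. Therefore
A^* =
[[-3, -3, -2],
 [-2, 0, -3],
 [2, -1, -2]].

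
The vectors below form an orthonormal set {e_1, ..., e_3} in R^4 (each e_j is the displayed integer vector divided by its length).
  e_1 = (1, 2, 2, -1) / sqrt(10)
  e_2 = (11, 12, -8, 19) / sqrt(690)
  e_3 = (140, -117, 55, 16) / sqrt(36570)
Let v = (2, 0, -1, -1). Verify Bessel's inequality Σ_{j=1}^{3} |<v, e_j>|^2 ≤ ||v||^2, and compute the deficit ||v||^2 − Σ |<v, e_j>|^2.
Σ |<v, e_j>|^2 = 779/530; ||v||^2 = 6; deficit = 2401/530

Write each e_j = u_j / sqrt(<u_j, u_j>) where u_j is the displayed integer vector. Then <v, e_j> = <v, u_j> / sqrt(<u_j, u_j>), so |<v, e_j>|^2 = <v, u_j>^2 / <u_j, u_j>.
Coefficients: <v, e_1> = 1/sqrt(10), <v, e_2> = 11/sqrt(690), <v, e_3> = 209/sqrt(36570).
Square and sum: Σ |<v, e_j>|^2 = 779/530.
Compute ||v||^2 = v·v = 6.
Deficit = 6 − 779/530 = 2401/530 ≥ 0, confirming Bessel's inequality. (The deficit equals ||v − Σ <v,e_j> e_j||^2, the squared distance from v to span{e_j}.)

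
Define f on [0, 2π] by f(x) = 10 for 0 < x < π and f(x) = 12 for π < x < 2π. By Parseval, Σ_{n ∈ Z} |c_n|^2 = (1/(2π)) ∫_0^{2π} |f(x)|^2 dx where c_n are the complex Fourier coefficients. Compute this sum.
Σ |c_n|^2 = 122

Parseval equates the L^2 energy of f (normalised by 1/(2π)) with the ℓ^2 sum of its Fourier coefficients: (1/(2π)) ∫_0^{2π} |f|^2 = Σ |c_n|^2.
Compute the left side: (1/(2π)) [∫_0^π 10^2 dx + ∫_π^{2π} 12^2 dx] = (1/(2π)) · (100π + 144π) = (100 + 144)/2 = 122.
So Σ_{n ∈ Z} |c_n|^2 = 122.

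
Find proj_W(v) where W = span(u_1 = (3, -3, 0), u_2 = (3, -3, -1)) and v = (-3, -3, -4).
proj_W(v) = (0, 0, -4)

Set up U = [u_1 | ... | u_2] ∈ R^(3×2). The projector onto W = col(U) is P = U (U^T U)^(-1) U^T.
Compute U^T U =
  [18, 18]
  [18, 19],
and U^T v = (0, 4).
Solve U^T U · c = U^T v for the coefficients: c = (-4, 4). The projection is proj_W(v) = U c.
Check: (v - proj_W(v)) · u_1 = 0  (should be 0).
Check: (v - proj_W(v)) · u_2 = 0  (should be 0).
Result: proj_W(v) = (0, 0, -4).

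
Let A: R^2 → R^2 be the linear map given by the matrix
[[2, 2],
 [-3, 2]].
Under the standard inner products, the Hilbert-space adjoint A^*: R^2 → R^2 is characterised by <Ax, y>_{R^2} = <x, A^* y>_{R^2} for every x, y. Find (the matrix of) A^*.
A^* = A^T =
[[2, -3],
 [2, 2]]

For real matrices with standard dot products, the defining identity <Ax, y> = <x, A^* y> gives (Ax)^T y = x^T (A^*) y, i.e. x^T A^T y = x^T (A^*) y. Since this holds for all x, y, we must have A^* = A^T. Therefore
A^* =
[[2, -3],
 [2, 2]].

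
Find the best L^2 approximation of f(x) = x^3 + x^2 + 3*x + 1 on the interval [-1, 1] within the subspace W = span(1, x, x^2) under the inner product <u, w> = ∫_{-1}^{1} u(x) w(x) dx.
g(x) = x^2 + 18*x/5 + 1

The best approximation g ∈ W is the orthogonal projection of f onto W. Writing g = a_0 + a_1 x + a_2 x^2, the coefficients solve the normal equations G · a = b where
  G_{ij} = <φ_i, φ_j> and b_i = <f, φ_i>, with φ_0 = 1, φ_1 = x, φ_2 = x^2.
G =
  [2, 0, 2/3]
  [0, 2/3, 0]
  [2/3, 0, 2/5],
b = (8/3, 12/5, 16/15).
Solving gives a_0 = 1, a_1 = 18/5, a_2 = 1, so
  g(x) = x^2 + 18*x/5 + 1.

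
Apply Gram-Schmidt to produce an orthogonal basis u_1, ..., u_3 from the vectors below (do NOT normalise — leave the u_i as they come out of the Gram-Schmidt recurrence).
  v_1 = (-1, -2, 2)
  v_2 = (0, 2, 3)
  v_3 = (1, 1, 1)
Orthogonal basis:
  u_1 = (-1, -2, 2)
  u_2 = (2/9, 22/9, 23/9)
  u_3 = (90/113, -27/113, 18/113)

Apply the Gram-Schmidt recurrence
  u_1 = v_1
  u_i = v_i − Σ_{j<i} ((v_i · u_j) / (u_j · u_j)) · u_j.

Step by step this gives:
  u_1 = (-1, -2, 2)
  u_2 = (2/9, 22/9, 23/9)
  u_3 = (90/113, -27/113, 18/113)

Orthogonality check:
  u_2 · u_1 = 0 (should be 0)
  u_3 · u_1 = 0 (should be 0)
  u_3 · u_2 = 0 (should be 0)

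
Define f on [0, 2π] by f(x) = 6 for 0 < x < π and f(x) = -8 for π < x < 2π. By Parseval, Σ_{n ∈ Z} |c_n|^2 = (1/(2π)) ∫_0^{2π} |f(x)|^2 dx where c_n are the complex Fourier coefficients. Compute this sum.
Σ |c_n|^2 = 50

Parseval equates the L^2 energy of f (normalised by 1/(2π)) with the ℓ^2 sum of its Fourier coefficients: (1/(2π)) ∫_0^{2π} |f|^2 = Σ |c_n|^2.
Compute the left side: (1/(2π)) [∫_0^π 6^2 dx + ∫_π^{2π} (-8)^2 dx] = (1/(2π)) · (36π + 64π) = (36 + 64)/2 = 50.
So Σ_{n ∈ Z} |c_n|^2 = 50.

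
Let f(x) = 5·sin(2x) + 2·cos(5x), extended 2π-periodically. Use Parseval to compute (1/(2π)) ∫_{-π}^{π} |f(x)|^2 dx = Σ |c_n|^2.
Σ |c_n|^2 = 29/2

Expand |f|^2 and use orthogonality of {sin(nx), cos(mx)} on [-π, π]:
  ∫_{-π}^{π} sin(nx)^2 dx = π, ∫ cos(mx)^2 dx = π, and cross terms integrate to 0.
So ∫_{-π}^{π} f(x)^2 dx = 5^2 · π + 2^2 · π = (25 + 4)π.
Divide by 2π: (25 + 4)/2 = 29/2.
By Parseval, this equals Σ |c_n|^2.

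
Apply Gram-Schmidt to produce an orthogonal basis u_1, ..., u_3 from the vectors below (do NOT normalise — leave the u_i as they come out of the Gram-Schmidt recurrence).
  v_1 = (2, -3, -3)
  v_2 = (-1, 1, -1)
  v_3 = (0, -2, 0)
Orthogonal basis:
  u_1 = (2, -3, -3)
  u_2 = (-9/11, 8/11, -14/11)
  u_3 = (-30/31, -25/31, 5/31)

Apply the Gram-Schmidt recurrence
  u_1 = v_1
  u_i = v_i − Σ_{j<i} ((v_i · u_j) / (u_j · u_j)) · u_j.

Step by step this gives:
  u_1 = (2, -3, -3)
  u_2 = (-9/11, 8/11, -14/11)
  u_3 = (-30/31, -25/31, 5/31)

Orthogonality check:
  u_2 · u_1 = 0 (should be 0)
  u_3 · u_1 = 0 (should be 0)
  u_3 · u_2 = 0 (should be 0)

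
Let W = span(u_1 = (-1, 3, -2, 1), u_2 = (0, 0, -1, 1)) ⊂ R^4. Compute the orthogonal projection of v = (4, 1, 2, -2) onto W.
proj_W(v) = (2/21, -2/7, 43/21, -41/21)

Set up U = [u_1 | ... | u_2] ∈ R^(4×2). The projector onto W = col(U) is P = U (U^T U)^(-1) U^T.
Compute U^T U =
  [15, 3]
  [3, 2],
and U^T v = (-7, -4).
Solve U^T U · c = U^T v for the coefficients: c = (-2/21, -13/7). The projection is proj_W(v) = U c.
Check: (v - proj_W(v)) · u_1 = 0  (should be 0).
Check: (v - proj_W(v)) · u_2 = 0  (should be 0).
Result: proj_W(v) = (2/21, -2/7, 43/21, -41/21).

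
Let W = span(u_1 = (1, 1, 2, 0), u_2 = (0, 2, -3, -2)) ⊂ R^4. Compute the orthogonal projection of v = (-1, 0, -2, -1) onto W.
proj_W(v) = (-53/86, 3/86, -95/43, -28/43)

Set up U = [u_1 | ... | u_2] ∈ R^(4×2). The projector onto W = col(U) is P = U (U^T U)^(-1) U^T.
Compute U^T U =
  [6, -4]
  [-4, 17],
and U^T v = (-5, 8).
Solve U^T U · c = U^T v for the coefficients: c = (-53/86, 14/43). The projection is proj_W(v) = U c.
Check: (v - proj_W(v)) · u_1 = 0  (should be 0).
Check: (v - proj_W(v)) · u_2 = 0  (should be 0).
Result: proj_W(v) = (-53/86, 3/86, -95/43, -28/43).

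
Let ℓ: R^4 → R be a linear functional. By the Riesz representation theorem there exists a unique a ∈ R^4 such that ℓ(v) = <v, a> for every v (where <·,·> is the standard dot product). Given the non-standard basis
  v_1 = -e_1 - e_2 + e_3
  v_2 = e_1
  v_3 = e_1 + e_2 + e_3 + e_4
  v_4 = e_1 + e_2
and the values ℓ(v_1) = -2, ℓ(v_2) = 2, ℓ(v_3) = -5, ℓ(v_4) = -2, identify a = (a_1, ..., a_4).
a = (2, -4, -4, 1)

Write a = (a_1, ..., a_4) in the standard basis. For each basis vector v_i, ℓ(v_i) = <v_i, a> is a linear equation in the a_j's. Collect the n equations into a matrix system V a = ℓ, where row i of V is v_i (expressed in the standard basis). Since V is invertible (lower-triangular with 1s on the diagonal, up to permutation), solve by back-substitution:
  V =
[[-1, -1, 1, 0],
 [1, 0, 0, 0],
 [1, 1, 1, 1],
 [1, 1, 0, 0]]
  V a = (-2, 2, -5, -2)
Solving gives a = (2, -4, -4, 1).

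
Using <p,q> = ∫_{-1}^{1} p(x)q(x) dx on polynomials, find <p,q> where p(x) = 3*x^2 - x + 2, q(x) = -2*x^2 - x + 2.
<p,q> = 38/5

Expand the product: p(x)·q(x) = -6*x^4 - x^3 + 3*x^2 - 4*x + 4.
∫_{-1}^{1} of each monomial x^k gives [2/(k+1) if k even, 0 if k odd]. Integrating term-by-term (or equivalently evaluating the antiderivative F(x) = -6*x^5/5 - x^4/4 + x^3 - 2*x^2 + 4*x at the endpoints):
  F(1) − F(−1) = 31/20 − (-121/20) = 38/5.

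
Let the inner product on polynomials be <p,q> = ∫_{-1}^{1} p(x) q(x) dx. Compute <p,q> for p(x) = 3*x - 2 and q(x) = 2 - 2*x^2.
<p,q> = -16/3

Expand the product: p(x)·q(x) = -6*x^3 + 4*x^2 + 6*x - 4.
∫_{-1}^{1} of each monomial x^k gives [2/(k+1) if k even, 0 if k odd]. Integrating term-by-term (or equivalently evaluating the antiderivative F(x) = -3*x^4/2 + 4*x^3/3 + 3*x^2 - 4*x at the endpoints):
  F(1) − F(−1) = -7/6 − (25/6) = -16/3.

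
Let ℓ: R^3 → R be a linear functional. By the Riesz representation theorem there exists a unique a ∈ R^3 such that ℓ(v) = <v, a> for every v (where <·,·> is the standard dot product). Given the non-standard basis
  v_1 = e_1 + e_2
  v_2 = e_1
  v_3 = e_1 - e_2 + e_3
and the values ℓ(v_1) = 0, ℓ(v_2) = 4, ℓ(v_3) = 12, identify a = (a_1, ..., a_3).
a = (4, -4, 4)

Write a = (a_1, ..., a_3) in the standard basis. For each basis vector v_i, ℓ(v_i) = <v_i, a> is a linear equation in the a_j's. Collect the n equations into a matrix system V a = ℓ, where row i of V is v_i (expressed in the standard basis). Since V is invertible (lower-triangular with 1s on the diagonal, up to permutation), solve by back-substitution:
  V =
[[1, 1, 0],
 [1, 0, 0],
 [1, -1, 1]]
  V a = (0, 4, 12)
Solving gives a = (4, -4, 4).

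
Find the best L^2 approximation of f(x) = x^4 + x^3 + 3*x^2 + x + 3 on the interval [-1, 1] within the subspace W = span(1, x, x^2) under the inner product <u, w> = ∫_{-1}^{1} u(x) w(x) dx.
g(x) = 27*x^2/7 + 8*x/5 + 102/35

The best approximation g ∈ W is the orthogonal projection of f onto W. Writing g = a_0 + a_1 x + a_2 x^2, the coefficients solve the normal equations G · a = b where
  G_{ij} = <φ_i, φ_j> and b_i = <f, φ_i>, with φ_0 = 1, φ_1 = x, φ_2 = x^2.
G =
  [2, 0, 2/3]
  [0, 2/3, 0]
  [2/3, 0, 2/5],
b = (42/5, 16/15, 122/35).
Solving gives a_0 = 102/35, a_1 = 8/5, a_2 = 27/7, so
  g(x) = 27*x^2/7 + 8*x/5 + 102/35.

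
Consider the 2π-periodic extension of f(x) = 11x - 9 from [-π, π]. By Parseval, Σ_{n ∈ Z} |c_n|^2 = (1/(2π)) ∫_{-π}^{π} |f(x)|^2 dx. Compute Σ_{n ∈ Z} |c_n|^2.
Σ |c_n|^2 = 121π^2/3 + 81

Expand and integrate term by term over [-π, π]:
  ∫ (11x)^2 dx = 121·(2π^3/3); ∫ 2·11·(-9)·x dx = 0 (odd integrand); ∫ (-9)^2 dx = 81·2π.
So (1/(2π)) ∫_{-π}^{π} (11x - 9)^2 dx = 121π^2/3 + 81 = 121π^2/3 + 81.
Parseval ⇒ Σ |c_n|^2 = 121π^2/3 + 81.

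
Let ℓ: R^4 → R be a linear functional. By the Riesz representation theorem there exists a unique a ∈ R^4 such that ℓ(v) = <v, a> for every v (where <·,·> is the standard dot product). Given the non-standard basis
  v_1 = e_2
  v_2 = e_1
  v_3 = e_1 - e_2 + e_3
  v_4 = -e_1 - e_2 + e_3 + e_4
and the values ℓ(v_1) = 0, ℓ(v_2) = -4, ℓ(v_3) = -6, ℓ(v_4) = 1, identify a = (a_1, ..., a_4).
a = (-4, 0, -2, -1)

Write a = (a_1, ..., a_4) in the standard basis. For each basis vector v_i, ℓ(v_i) = <v_i, a> is a linear equation in the a_j's. Collect the n equations into a matrix system V a = ℓ, where row i of V is v_i (expressed in the standard basis). Since V is invertible (lower-triangular with 1s on the diagonal, up to permutation), solve by back-substitution:
  V =
[[0, 1, 0, 0],
 [1, 0, 0, 0],
 [1, -1, 1, 0],
 [-1, -1, 1, 1]]
  V a = (0, -4, -6, 1)
Solving gives a = (-4, 0, -2, -1).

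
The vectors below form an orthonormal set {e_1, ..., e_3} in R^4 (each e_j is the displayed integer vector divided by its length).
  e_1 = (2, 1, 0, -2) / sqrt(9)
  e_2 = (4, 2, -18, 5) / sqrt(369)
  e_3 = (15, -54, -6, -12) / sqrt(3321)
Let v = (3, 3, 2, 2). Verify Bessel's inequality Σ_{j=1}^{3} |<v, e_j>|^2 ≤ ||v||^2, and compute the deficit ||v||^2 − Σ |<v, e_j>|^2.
Σ |<v, e_j>|^2 = 10; ||v||^2 = 26; deficit = 16

Write each e_j = u_j / sqrt(<u_j, u_j>) where u_j is the displayed integer vector. Then <v, e_j> = <v, u_j> / sqrt(<u_j, u_j>), so |<v, e_j>|^2 = <v, u_j>^2 / <u_j, u_j>.
Coefficients: <v, e_1> = 5/sqrt(9), <v, e_2> = -8/sqrt(369), <v, e_3> = -153/sqrt(3321).
Square and sum: Σ |<v, e_j>|^2 = 10.
Compute ||v||^2 = v·v = 26.
Deficit = 26 − 10 = 16 ≥ 0, confirming Bessel's inequality. (The deficit equals ||v − Σ <v,e_j> e_j||^2, the squared distance from v to span{e_j}.)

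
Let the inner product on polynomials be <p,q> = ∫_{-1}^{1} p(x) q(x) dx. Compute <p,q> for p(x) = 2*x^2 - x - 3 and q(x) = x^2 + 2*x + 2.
<p,q> = -178/15

Expand the product: p(x)·q(x) = 2*x^4 + 3*x^3 - x^2 - 8*x - 6.
∫_{-1}^{1} of each monomial x^k gives [2/(k+1) if k even, 0 if k odd]. Integrating term-by-term (or equivalently evaluating the antiderivative F(x) = 2*x^5/5 + 3*x^4/4 - x^3/3 - 4*x^2 - 6*x at the endpoints):
  F(1) − F(−1) = -551/60 − (161/60) = -178/15.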